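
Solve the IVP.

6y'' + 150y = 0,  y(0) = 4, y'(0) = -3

General solution: y = C₁cos(5x) + C₂sin(5x)
Complex roots r = ±5i
Applying ICs: C₁ = 4, C₂ = -3/5
Particular solution: y = 4cos(5x) - (3/5)sin(5x)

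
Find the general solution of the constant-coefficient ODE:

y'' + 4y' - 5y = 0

Characteristic equation: r² + 4r - 5 = 0
Roots: r = 1, -5 (distinct real)
General solution: y = C₁e^x + C₂e^(-5x)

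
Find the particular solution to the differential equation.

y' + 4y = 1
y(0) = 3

General solution: y = 1/4 + Ce^(-4x)
Applying y(0) = 3: C = 3 - 1/4 = 11/4
Particular solution: y = 1/4 + (11/4)e^(-4x)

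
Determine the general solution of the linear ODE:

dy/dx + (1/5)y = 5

Using integrating factor method:

General solution: y = 25 + Ce^(-x/5)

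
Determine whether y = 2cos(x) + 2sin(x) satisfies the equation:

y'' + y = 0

Verification:
y'' = -2cos(x) - 2sin(x)
y'' + y = 0 ✓

Yes, it is a solution.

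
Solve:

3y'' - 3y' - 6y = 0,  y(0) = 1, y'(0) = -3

General solution: y = C₁e^(2x) + C₂e^(-x)
Applying ICs: C₁ = -2/3, C₂ = 5/3
Particular solution: y = -(2/3)e^(2x) + (5/3)e^(-x)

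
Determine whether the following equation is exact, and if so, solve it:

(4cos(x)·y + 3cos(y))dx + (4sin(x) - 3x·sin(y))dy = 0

Verify exactness: ∂M/∂y = ∂N/∂x ✓
Find F(x,y) such that ∂F/∂x = M, ∂F/∂y = N
Solution: 4sin(x)·y + 3x·cos(y) = C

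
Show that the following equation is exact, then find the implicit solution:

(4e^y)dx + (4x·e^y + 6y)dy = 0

Verify exactness: ∂M/∂y = ∂N/∂x ✓
Find F(x,y) such that ∂F/∂x = M, ∂F/∂y = N
Solution: 4x·e^y + 3y² = C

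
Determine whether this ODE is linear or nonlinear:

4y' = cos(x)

Linear (y and its derivatives appear to the first power only, no products of y terms)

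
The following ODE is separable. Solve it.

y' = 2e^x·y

Separating variables and integrating:
ln|y| = 2e^x + C

General solution: y = Ce^(2e^x)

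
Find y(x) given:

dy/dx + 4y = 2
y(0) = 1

General solution: y = 1/2 + Ce^(-4x)
Applying y(0) = 1: C = 1 - 1/2 = 1/2
Particular solution: y = 1/2 + (1/2)e^(-4x)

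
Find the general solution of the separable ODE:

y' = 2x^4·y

Separating variables and integrating:
ln|y| = 2x^5/5 + C

General solution: y = Ce^(2x^5/5)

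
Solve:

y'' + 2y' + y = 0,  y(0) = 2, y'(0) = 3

General solution: y = (C₁ + C₂x)e^(-x)
Repeated root r = -1
Applying ICs: C₁ = 2, C₂ = 5
Particular solution: y = (2 + 5x)e^(-x)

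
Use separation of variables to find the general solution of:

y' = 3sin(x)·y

Separating variables and integrating:
ln|y| = -3cos(x) + C

General solution: y = Ce^(-3cos(x))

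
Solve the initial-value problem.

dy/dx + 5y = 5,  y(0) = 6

General solution: y = 1 + Ce^(-5x)
Applying y(0) = 6: C = 6 - 1 = 5
Particular solution: y = 1 + 5e^(-5x)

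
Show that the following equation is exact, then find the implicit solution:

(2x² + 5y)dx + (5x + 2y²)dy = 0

Verify exactness: ∂M/∂y = ∂N/∂x ✓
Find F(x,y) such that ∂F/∂x = M, ∂F/∂y = N
Solution: 2x³/3 + 5xy + 2y³/3 = C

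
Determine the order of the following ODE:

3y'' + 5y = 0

The order is 2 (highest derivative is of order 2).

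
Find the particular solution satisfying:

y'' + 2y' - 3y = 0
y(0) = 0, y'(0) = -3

General solution: y = C₁e^x + C₂e^(-3x)
Applying ICs: C₁ = -3/4, C₂ = 3/4
Particular solution: y = -(3/4)e^x + (3/4)e^(-3x)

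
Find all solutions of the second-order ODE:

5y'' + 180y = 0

Characteristic equation: 5r² + 180 = 0
Divide by 5: r² + 36 = 0
Roots: r = ±6i (complex conjugates)
General solution: y = C₁cos(6x) + C₂sin(6x)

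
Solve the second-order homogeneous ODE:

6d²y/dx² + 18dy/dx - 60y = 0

Characteristic equation: 6r² + 18r - 60 = 0
Divide by 6: r² + 3r - 10 = 0
Roots: r = 2, -5 (distinct real)
General solution: y = C₁e^(2x) + C₂e^(-5x)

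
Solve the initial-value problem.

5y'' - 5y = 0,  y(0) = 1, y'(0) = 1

General solution: y = C₁e^x + C₂e^(-x)
Applying ICs: C₁ = 1, C₂ = 0
Particular solution: y = e^x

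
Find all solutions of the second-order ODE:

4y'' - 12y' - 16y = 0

Characteristic equation: 4r² - 12r - 16 = 0
Divide by 4: r² - 3r - 4 = 0
Roots: r = 4, -1 (distinct real)
General solution: y = C₁e^(4x) + C₂e^(-x)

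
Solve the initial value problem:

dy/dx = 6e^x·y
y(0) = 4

General solution: y = Ce^(6e^x)
Applying IC y(0) = 4:
Particular solution: y = 4e^(6(e^x - 1))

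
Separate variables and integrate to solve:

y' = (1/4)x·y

Separating variables and integrating:
ln|y| = x^2/8 + C

General solution: y = Ce^(x^2/8)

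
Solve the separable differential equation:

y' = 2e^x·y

Separating variables and integrating:
ln|y| = 2e^x + C

General solution: y = Ce^(2e^x)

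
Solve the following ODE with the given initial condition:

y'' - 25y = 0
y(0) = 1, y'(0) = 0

General solution: y = C₁e^(5x) + C₂e^(-5x)
Applying ICs: C₁ = 1/2, C₂ = 1/2
Particular solution: y = (1/2)e^(5x) + (1/2)e^(-5x)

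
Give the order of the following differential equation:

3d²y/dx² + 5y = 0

The order is 2 (highest derivative is of order 2).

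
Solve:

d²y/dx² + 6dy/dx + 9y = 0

Characteristic equation: r² + 6r + 9 = 0
Factored: (r + 3)² = 0
Repeated root: r = -3
General solution: y = (C₁ + C₂x)e^(-3x)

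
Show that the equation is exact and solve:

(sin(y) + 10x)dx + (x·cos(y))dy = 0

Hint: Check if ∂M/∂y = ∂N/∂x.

Verify exactness: ∂M/∂y = ∂N/∂x ✓
Find F(x,y) such that ∂F/∂x = M, ∂F/∂y = N
Solution: x·sin(y) + 5x² = C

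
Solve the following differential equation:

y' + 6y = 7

Using integrating factor method:

General solution: y = 7/6 + Ce^(-6x)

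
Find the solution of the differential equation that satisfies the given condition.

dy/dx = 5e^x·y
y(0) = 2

General solution: y = Ce^(5e^x)
Applying IC y(0) = 2:
Particular solution: y = 2e^(5(e^x - 1))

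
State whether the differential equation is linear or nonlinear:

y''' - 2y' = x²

Linear (y and its derivatives appear to the first power only, no products of y terms)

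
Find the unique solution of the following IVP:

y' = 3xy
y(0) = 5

General solution: y = Ce^(3x²/2)
Applying IC y(0) = 5:
Particular solution: y = 5e^(3x²/2)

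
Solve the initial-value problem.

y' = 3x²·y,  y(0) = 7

General solution: y = Ce^(x³)
Applying IC y(0) = 7:
Particular solution: y = 7e^(x³)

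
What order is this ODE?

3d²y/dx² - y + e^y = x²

The order is 2 (highest derivative is of order 2).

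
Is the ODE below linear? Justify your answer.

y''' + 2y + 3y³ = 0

No. Nonlinear (y³ term)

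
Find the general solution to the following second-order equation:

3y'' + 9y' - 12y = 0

Characteristic equation: 3r² + 9r - 12 = 0
Divide by 3: r² + 3r - 4 = 0
Roots: r = 1, -4 (distinct real)
General solution: y = C₁e^x + C₂e^(-4x)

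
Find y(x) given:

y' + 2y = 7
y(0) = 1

General solution: y = 7/2 + Ce^(-2x)
Applying y(0) = 1: C = 1 - 7/2 = -5/2
Particular solution: y = 7/2 - (5/2)e^(-2x)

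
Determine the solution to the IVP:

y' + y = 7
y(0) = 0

General solution: y = 7 + Ce^(-x)
Applying y(0) = 0: C = 0 - 7 = -7
Particular solution: y = 7 - 7e^(-x)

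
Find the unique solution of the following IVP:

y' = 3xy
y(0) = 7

General solution: y = Ce^(3x²/2)
Applying IC y(0) = 7:
Particular solution: y = 7e^(3x²/2)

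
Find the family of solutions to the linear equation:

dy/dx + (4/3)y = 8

Using integrating factor method:

General solution: y = 6 + Ce^(-4x/3)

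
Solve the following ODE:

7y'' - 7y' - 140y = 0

Characteristic equation: 7r² - 7r - 140 = 0
Divide by 7: r² - r - 20 = 0
Roots: r = 5, -4 (distinct real)
General solution: y = C₁e^(5x) + C₂e^(-4x)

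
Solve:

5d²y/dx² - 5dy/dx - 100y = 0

Characteristic equation: 5r² - 5r - 100 = 0
Divide by 5: r² - r - 20 = 0
Roots: r = 5, -4 (distinct real)
General solution: y = C₁e^(5x) + C₂e^(-4x)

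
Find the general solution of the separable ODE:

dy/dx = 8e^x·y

Separating variables and integrating:
ln|y| = 8e^x + C

General solution: y = Ce^(8e^x)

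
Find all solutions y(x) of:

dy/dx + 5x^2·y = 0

Using integrating factor method:

General solution: y = Ce^(-5x^3/3)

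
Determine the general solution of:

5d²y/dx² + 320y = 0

Characteristic equation: 5r² + 320 = 0
Divide by 5: r² + 64 = 0
Roots: r = ±8i (complex conjugates)
General solution: y = C₁cos(8x) + C₂sin(8x)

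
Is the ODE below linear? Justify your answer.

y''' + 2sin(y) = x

No. Nonlinear (sin(y) is nonlinear in y)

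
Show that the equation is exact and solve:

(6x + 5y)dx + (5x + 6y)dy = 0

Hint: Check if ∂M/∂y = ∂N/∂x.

Verify exactness: ∂M/∂y = ∂N/∂x ✓
Find F(x,y) such that ∂F/∂x = M, ∂F/∂y = N
Solution: 3x² + 5xy + 3y² = C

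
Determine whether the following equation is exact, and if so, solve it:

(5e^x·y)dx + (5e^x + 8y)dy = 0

Verify exactness: ∂M/∂y = ∂N/∂x ✓
Find F(x,y) such that ∂F/∂x = M, ∂F/∂y = N
Solution: 5e^x·y + 4y² = C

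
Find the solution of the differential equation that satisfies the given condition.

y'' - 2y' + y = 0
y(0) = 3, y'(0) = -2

General solution: y = (C₁ + C₂x)e^x
Repeated root r = 1
Applying ICs: C₁ = 3, C₂ = -5
Particular solution: y = (3 - 5x)e^x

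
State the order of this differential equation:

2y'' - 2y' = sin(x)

The order is 2 (highest derivative is of order 2).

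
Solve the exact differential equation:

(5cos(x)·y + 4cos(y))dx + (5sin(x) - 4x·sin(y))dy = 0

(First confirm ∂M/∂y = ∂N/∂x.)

Verify exactness: ∂M/∂y = ∂N/∂x ✓
Find F(x,y) such that ∂F/∂x = M, ∂F/∂y = N
Solution: 5sin(x)·y + 4x·cos(y) = C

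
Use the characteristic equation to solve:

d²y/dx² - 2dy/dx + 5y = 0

Characteristic equation: r² - 2r + 5 = 0
Roots: r = 1 ± 2i (complex conjugates)
General solution: y = e^x(C₁cos(2x) + C₂sin(2x))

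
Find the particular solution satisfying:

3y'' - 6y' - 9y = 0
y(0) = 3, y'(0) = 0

General solution: y = C₁e^(3x) + C₂e^(-x)
Applying ICs: C₁ = 3/4, C₂ = 9/4
Particular solution: y = (3/4)e^(3x) + (9/4)e^(-x)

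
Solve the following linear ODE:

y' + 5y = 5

Using integrating factor method:

General solution: y = 1 + Ce^(-5x)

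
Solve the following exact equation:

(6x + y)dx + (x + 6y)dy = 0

Verify exactness: ∂M/∂y = ∂N/∂x ✓
Find F(x,y) such that ∂F/∂x = M, ∂F/∂y = N
Solution: 3x² + xy + 3y² = C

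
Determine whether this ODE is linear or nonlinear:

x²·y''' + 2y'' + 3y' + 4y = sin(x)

Linear (y and its derivatives appear to the first power only, no products of y terms)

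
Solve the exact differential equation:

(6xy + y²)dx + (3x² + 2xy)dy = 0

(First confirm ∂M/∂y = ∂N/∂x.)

Verify exactness: ∂M/∂y = ∂N/∂x ✓
Find F(x,y) such that ∂F/∂x = M, ∂F/∂y = N
Solution: 3x²y + xy² = C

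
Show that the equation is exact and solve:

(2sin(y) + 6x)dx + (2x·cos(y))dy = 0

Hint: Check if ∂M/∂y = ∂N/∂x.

Verify exactness: ∂M/∂y = ∂N/∂x ✓
Find F(x,y) such that ∂F/∂x = M, ∂F/∂y = N
Solution: 2x·sin(y) + 3x² = C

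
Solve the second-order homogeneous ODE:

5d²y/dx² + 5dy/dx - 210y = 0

Characteristic equation: 5r² + 5r - 210 = 0
Divide by 5: r² + r - 42 = 0
Roots: r = 6, -7 (distinct real)
General solution: y = C₁e^(6x) + C₂e^(-7x)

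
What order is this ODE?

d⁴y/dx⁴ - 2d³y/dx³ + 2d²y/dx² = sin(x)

The order is 4 (highest derivative is of order 4).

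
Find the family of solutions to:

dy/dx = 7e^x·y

Separating variables and integrating:
ln|y| = 7e^x + C

General solution: y = Ce^(7e^x)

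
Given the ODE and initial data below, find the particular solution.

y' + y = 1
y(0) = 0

General solution: y = 1 + Ce^(-x)
Applying y(0) = 0: C = 0 - 1 = -1
Particular solution: y = 1 - e^(-x)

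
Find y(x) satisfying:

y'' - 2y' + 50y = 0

Characteristic equation: r² - 2r + 50 = 0
Roots: r = 1 ± 7i (complex conjugates)
General solution: y = e^x(C₁cos(7x) + C₂sin(7x))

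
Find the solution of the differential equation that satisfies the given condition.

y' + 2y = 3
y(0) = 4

General solution: y = 3/2 + Ce^(-2x)
Applying y(0) = 4: C = 4 - 3/2 = 5/2
Particular solution: y = 3/2 + (5/2)e^(-2x)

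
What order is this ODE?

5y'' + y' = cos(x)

The order is 2 (highest derivative is of order 2).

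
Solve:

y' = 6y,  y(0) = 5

General solution: y = Ce^(6x)
Applying IC y(0) = 5:
Particular solution: y = 5e^(6x)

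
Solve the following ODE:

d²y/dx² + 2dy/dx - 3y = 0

Characteristic equation: r² + 2r - 3 = 0
Roots: r = 1, -3 (distinct real)
General solution: y = C₁e^x + C₂e^(-3x)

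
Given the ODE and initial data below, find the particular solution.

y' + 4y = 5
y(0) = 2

General solution: y = 5/4 + Ce^(-4x)
Applying y(0) = 2: C = 2 - 5/4 = 3/4
Particular solution: y = 5/4 + (3/4)e^(-4x)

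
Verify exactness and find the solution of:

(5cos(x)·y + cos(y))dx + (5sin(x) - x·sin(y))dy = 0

Verify exactness: ∂M/∂y = ∂N/∂x ✓
Find F(x,y) such that ∂F/∂x = M, ∂F/∂y = N
Solution: 5sin(x)·y + x·cos(y) = C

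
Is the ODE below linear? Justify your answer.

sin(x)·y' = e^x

Yes. Linear (y and its derivatives appear to the first power only, no products of y terms)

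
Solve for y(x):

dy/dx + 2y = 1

Using integrating factor method:

General solution: y = 1/2 + Ce^(-2x)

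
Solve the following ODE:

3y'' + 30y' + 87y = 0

Characteristic equation: 3r² + 30r + 87 = 0
Divide by 3: r² + 10r + 29 = 0
Roots: r = -5 ± 2i (complex conjugates)
General solution: y = e^(-5x)(C₁cos(2x) + C₂sin(2x))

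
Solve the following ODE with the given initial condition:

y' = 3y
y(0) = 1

General solution: y = Ce^(3x)
Applying IC y(0) = 1:
Particular solution: y = e^(3x)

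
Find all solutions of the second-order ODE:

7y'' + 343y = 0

Characteristic equation: 7r² + 343 = 0
Divide by 7: r² + 49 = 0
Roots: r = ±7i (complex conjugates)
General solution: y = C₁cos(7x) + C₂sin(7x)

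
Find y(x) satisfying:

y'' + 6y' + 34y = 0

Characteristic equation: r² + 6r + 34 = 0
Roots: r = -3 ± 5i (complex conjugates)
General solution: y = e^(-3x)(C₁cos(5x) + C₂sin(5x))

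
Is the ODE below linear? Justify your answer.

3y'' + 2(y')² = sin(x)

No. Nonlinear ((y')² term)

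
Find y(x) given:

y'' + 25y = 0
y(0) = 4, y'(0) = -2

General solution: y = C₁cos(5x) + C₂sin(5x)
Complex roots r = ±5i
Applying ICs: C₁ = 4, C₂ = -2/5
Particular solution: y = 4cos(5x) - (2/5)sin(5x)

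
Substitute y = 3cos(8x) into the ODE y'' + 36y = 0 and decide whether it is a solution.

Verification:
y'' = -192cos(8x)
y'' + 36y ≠ 0 (frequency mismatch: got 64 instead of 36)

No, it is not a solution.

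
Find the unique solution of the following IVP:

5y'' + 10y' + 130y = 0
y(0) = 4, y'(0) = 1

General solution: y = e^(-x)(C₁cos(5x) + C₂sin(5x))
Complex roots r = -1 ± 5i
Applying ICs: C₁ = 4, C₂ = 1
Particular solution: y = e^(-x)(4cos(5x) + sin(5x))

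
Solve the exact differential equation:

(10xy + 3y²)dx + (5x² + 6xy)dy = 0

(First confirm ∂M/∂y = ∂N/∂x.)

Verify exactness: ∂M/∂y = ∂N/∂x ✓
Find F(x,y) such that ∂F/∂x = M, ∂F/∂y = N
Solution: 5x²y + 3xy² = C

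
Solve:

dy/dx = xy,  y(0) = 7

General solution: y = Ce^(x²/2)
Applying IC y(0) = 7:
Particular solution: y = 7e^(x²/2)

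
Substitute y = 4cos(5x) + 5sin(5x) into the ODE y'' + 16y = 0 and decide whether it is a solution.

Verification:
y'' = -100cos(5x) - 125sin(5x)
y'' + 16y ≠ 0 (frequency mismatch: got 25 instead of 16)

No, it is not a solution.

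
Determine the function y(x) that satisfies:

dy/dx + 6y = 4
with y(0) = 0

General solution: y = 2/3 + Ce^(-6x)
Applying y(0) = 0: C = 0 - 2/3 = -2/3
Particular solution: y = 2/3 - (2/3)e^(-6x)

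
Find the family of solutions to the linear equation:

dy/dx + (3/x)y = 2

Using integrating factor method:

General solution: y = (1/2)x + Cx^(-3)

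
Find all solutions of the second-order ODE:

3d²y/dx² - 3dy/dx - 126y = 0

Characteristic equation: 3r² - 3r - 126 = 0
Divide by 3: r² - r - 42 = 0
Roots: r = 7, -6 (distinct real)
General solution: y = C₁e^(7x) + C₂e^(-6x)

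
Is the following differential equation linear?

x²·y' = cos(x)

Yes. Linear (y and its derivatives appear to the first power only, no products of y terms)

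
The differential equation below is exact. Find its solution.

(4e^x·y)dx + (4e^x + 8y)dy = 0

Verify exactness: ∂M/∂y = ∂N/∂x ✓
Find F(x,y) such that ∂F/∂x = M, ∂F/∂y = N
Solution: 4e^x·y + 4y² = C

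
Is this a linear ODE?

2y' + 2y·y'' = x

No. Nonlinear (y·y'' term)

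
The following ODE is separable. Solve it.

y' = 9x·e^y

Separating variables and integrating:
-e^(-y) = 9x²/2 + C

General solution: y = -ln(C - 9x²/2)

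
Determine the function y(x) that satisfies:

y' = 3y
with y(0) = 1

General solution: y = Ce^(3x)
Applying IC y(0) = 1:
Particular solution: y = e^(3x)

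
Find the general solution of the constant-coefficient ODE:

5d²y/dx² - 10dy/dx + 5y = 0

Characteristic equation: 5r² - 10r + 5 = 0
Divide by 5: r² - 2r + 1 = 0
Factored: (r - 1)² = 0
Repeated root: r = 1
General solution: y = (C₁ + C₂x)e^x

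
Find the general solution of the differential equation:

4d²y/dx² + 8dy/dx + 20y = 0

Characteristic equation: 4r² + 8r + 20 = 0
Divide by 4: r² + 2r + 5 = 0
Roots: r = -1 ± 2i (complex conjugates)
General solution: y = e^(-x)(C₁cos(2x) + C₂sin(2x))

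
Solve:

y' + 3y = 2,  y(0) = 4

General solution: y = 2/3 + Ce^(-3x)
Applying y(0) = 4: C = 4 - 2/3 = 10/3
Particular solution: y = 2/3 + (10/3)e^(-3x)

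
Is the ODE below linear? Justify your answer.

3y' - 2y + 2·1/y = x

No. Nonlinear (1/y term)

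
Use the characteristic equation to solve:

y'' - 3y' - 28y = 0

Characteristic equation: r² - 3r - 28 = 0
Roots: r = 7, -4 (distinct real)
General solution: y = C₁e^(7x) + C₂e^(-4x)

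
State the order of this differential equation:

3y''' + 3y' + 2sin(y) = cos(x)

The order is 3 (highest derivative is of order 3).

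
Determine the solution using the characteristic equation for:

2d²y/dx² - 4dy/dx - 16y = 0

Characteristic equation: 2r² - 4r - 16 = 0
Divide by 2: r² - 2r - 8 = 0
Roots: r = 4, -2 (distinct real)
General solution: y = C₁e^(4x) + C₂e^(-2x)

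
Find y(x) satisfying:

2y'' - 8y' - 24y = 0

Characteristic equation: 2r² - 8r - 24 = 0
Divide by 2: r² - 4r - 12 = 0
Roots: r = 6, -2 (distinct real)
General solution: y = C₁e^(6x) + C₂e^(-2x)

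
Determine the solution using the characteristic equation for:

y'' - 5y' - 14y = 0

Characteristic equation: r² - 5r - 14 = 0
Roots: r = 7, -2 (distinct real)
General solution: y = C₁e^(7x) + C₂e^(-2x)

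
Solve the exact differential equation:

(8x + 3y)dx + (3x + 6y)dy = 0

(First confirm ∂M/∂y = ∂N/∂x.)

Verify exactness: ∂M/∂y = ∂N/∂x ✓
Find F(x,y) such that ∂F/∂x = M, ∂F/∂y = N
Solution: 4x² + 3xy + 3y² = C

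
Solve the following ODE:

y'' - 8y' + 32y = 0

Characteristic equation: r² - 8r + 32 = 0
Roots: r = 4 ± 4i (complex conjugates)
General solution: y = e^(4x)(C₁cos(4x) + C₂sin(4x))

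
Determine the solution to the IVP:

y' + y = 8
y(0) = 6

General solution: y = 8 + Ce^(-x)
Applying y(0) = 6: C = 6 - 8 = -2
Particular solution: y = 8 - 2e^(-x)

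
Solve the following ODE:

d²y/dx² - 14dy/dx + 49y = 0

Characteristic equation: r² - 14r + 49 = 0
Factored: (r - 7)² = 0
Repeated root: r = 7
General solution: y = (C₁ + C₂x)e^(7x)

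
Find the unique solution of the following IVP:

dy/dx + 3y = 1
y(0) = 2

General solution: y = 1/3 + Ce^(-3x)
Applying y(0) = 2: C = 2 - 1/3 = 5/3
Particular solution: y = 1/3 + (5/3)e^(-3x)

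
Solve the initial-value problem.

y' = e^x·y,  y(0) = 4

General solution: y = Ce^(e^x)
Applying IC y(0) = 4:
Particular solution: y = 4e^(e^x - 1)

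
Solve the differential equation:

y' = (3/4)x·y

Separating variables and integrating:
ln|y| = 3x^2/8 + C

General solution: y = Ce^(3x^2/8)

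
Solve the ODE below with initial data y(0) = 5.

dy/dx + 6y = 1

General solution: y = 1/6 + Ce^(-6x)
Applying y(0) = 5: C = 5 - 1/6 = 29/6
Particular solution: y = 1/6 + (29/6)e^(-6x)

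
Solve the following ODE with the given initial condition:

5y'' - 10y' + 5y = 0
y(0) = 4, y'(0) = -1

General solution: y = (C₁ + C₂x)e^x
Repeated root r = 1
Applying ICs: C₁ = 4, C₂ = -5
Particular solution: y = (4 - 5x)e^x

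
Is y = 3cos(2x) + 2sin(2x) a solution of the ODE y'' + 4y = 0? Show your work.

Verification:
y'' = -12cos(2x) - 8sin(2x)
y'' + 4y = 0 ✓

Yes, it is a solution.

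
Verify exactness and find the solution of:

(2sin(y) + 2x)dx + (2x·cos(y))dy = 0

Verify exactness: ∂M/∂y = ∂N/∂x ✓
Find F(x,y) such that ∂F/∂x = M, ∂F/∂y = N
Solution: 2x·sin(y) + x² = C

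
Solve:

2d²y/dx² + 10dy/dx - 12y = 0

Characteristic equation: 2r² + 10r - 12 = 0
Divide by 2: r² + 5r - 6 = 0
Roots: r = 1, -6 (distinct real)
General solution: y = C₁e^x + C₂e^(-6x)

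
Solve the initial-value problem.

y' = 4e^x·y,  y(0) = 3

General solution: y = Ce^(4e^x)
Applying IC y(0) = 3:
Particular solution: y = 3e^(4(e^x - 1))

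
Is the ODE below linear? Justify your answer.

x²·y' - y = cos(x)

Yes. Linear (y and its derivatives appear to the first power only, no products of y terms)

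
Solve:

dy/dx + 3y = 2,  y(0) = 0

General solution: y = 2/3 + Ce^(-3x)
Applying y(0) = 0: C = 0 - 2/3 = -2/3
Particular solution: y = 2/3 - (2/3)e^(-3x)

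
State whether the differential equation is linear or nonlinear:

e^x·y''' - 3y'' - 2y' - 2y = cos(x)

Linear (y and its derivatives appear to the first power only, no products of y terms)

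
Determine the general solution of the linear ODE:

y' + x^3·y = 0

Using integrating factor method:

General solution: y = Ce^(-x^4/4)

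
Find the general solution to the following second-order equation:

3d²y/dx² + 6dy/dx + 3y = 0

Characteristic equation: 3r² + 6r + 3 = 0
Divide by 3: r² + 2r + 1 = 0
Factored: (r + 1)² = 0
Repeated root: r = -1
General solution: y = (C₁ + C₂x)e^(-x)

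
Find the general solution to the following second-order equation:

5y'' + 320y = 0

Characteristic equation: 5r² + 320 = 0
Divide by 5: r² + 64 = 0
Roots: r = ±8i (complex conjugates)
General solution: y = C₁cos(8x) + C₂sin(8x)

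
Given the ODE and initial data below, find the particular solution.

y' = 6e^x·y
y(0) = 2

General solution: y = Ce^(6e^x)
Applying IC y(0) = 2:
Particular solution: y = 2e^(6(e^x - 1))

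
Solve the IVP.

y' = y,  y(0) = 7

General solution: y = Ce^x
Applying IC y(0) = 7:
Particular solution: y = 7e^x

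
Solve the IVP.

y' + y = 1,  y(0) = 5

General solution: y = 1 + Ce^(-x)
Applying y(0) = 5: C = 5 - 1 = 4
Particular solution: y = 1 + 4e^(-x)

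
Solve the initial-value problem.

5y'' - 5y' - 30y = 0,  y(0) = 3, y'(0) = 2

General solution: y = C₁e^(3x) + C₂e^(-2x)
Applying ICs: C₁ = 8/5, C₂ = 7/5
Particular solution: y = (8/5)e^(3x) + (7/5)e^(-2x)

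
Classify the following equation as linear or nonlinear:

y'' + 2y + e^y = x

Nonlinear (e^y is nonlinear in y)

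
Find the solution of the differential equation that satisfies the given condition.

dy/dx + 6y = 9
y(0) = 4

General solution: y = 3/2 + Ce^(-6x)
Applying y(0) = 4: C = 4 - 3/2 = 5/2
Particular solution: y = 3/2 + (5/2)e^(-6x)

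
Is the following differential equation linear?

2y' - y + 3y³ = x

No. Nonlinear (y³ term)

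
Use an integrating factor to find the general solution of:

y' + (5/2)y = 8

Using integrating factor method:

General solution: y = 16/5 + Ce^(-5x/2)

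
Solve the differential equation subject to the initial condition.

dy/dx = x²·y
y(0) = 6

General solution: y = Ce^(x³/3)
Applying IC y(0) = 6:
Particular solution: y = 6e^(x³/3)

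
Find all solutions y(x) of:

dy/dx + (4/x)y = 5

Using integrating factor method:

General solution: y = x + Cx^(-4)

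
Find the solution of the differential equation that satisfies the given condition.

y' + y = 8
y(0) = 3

General solution: y = 8 + Ce^(-x)
Applying y(0) = 3: C = 3 - 8 = -5
Particular solution: y = 8 - 5e^(-x)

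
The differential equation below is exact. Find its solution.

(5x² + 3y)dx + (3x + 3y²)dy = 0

Verify exactness: ∂M/∂y = ∂N/∂x ✓
Find F(x,y) such that ∂F/∂x = M, ∂F/∂y = N
Solution: 5x³/3 + 3xy + y³ = C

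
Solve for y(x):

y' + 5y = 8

Using integrating factor method:

General solution: y = 8/5 + Ce^(-5x)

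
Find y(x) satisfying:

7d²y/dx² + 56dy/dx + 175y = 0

Characteristic equation: 7r² + 56r + 175 = 0
Divide by 7: r² + 8r + 25 = 0
Roots: r = -4 ± 3i (complex conjugates)
General solution: y = e^(-4x)(C₁cos(3x) + C₂sin(3x))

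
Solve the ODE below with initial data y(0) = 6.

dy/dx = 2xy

General solution: y = Ce^(x²)
Applying IC y(0) = 6:
Particular solution: y = 6e^(x²)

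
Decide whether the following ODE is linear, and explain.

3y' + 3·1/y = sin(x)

Nonlinear (1/y term)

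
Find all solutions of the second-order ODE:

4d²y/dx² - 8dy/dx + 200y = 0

Characteristic equation: 4r² - 8r + 200 = 0
Divide by 4: r² - 2r + 50 = 0
Roots: r = 1 ± 7i (complex conjugates)
General solution: y = e^x(C₁cos(7x) + C₂sin(7x))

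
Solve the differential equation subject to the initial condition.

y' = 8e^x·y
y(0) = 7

General solution: y = Ce^(8e^x)
Applying IC y(0) = 7:
Particular solution: y = 7e^(8(e^x - 1))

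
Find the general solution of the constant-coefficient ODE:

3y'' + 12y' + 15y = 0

Characteristic equation: 3r² + 12r + 15 = 0
Divide by 3: r² + 4r + 5 = 0
Roots: r = -2 ± i (complex conjugates)
General solution: y = e^(-2x)(C₁cos(x) + C₂sin(x))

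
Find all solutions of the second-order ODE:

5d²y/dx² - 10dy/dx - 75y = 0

Characteristic equation: 5r² - 10r - 75 = 0
Divide by 5: r² - 2r - 15 = 0
Roots: r = 5, -3 (distinct real)
General solution: y = C₁e^(5x) + C₂e^(-3x)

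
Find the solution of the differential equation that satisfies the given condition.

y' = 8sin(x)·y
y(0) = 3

General solution: y = Ce^(-8cos(x))
Applying IC y(0) = 3:
Particular solution: y = 3e^(8(1-cos(x)))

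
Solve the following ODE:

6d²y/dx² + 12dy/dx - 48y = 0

Characteristic equation: 6r² + 12r - 48 = 0
Divide by 6: r² + 2r - 8 = 0
Roots: r = 2, -4 (distinct real)
General solution: y = C₁e^(2x) + C₂e^(-4x)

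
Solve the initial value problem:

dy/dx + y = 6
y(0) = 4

General solution: y = 6 + Ce^(-x)
Applying y(0) = 4: C = 4 - 6 = -2
Particular solution: y = 6 - 2e^(-x)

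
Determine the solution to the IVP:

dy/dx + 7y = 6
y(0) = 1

General solution: y = 6/7 + Ce^(-7x)
Applying y(0) = 1: C = 1 - 6/7 = 1/7
Particular solution: y = 6/7 + (1/7)e^(-7x)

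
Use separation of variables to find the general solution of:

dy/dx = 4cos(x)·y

Separating variables and integrating:
ln|y| = 4sin(x) + C

General solution: y = Ce^(4sin(x))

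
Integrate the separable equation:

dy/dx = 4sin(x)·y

Separating variables and integrating:
ln|y| = -4cos(x) + C

General solution: y = Ce^(-4cos(x))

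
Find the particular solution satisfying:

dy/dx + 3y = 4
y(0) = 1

General solution: y = 4/3 + Ce^(-3x)
Applying y(0) = 1: C = 1 - 4/3 = -1/3
Particular solution: y = 4/3 - (1/3)e^(-3x)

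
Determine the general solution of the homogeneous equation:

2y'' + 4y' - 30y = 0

Characteristic equation: 2r² + 4r - 30 = 0
Divide by 2: r² + 2r - 15 = 0
Roots: r = 3, -5 (distinct real)
General solution: y = C₁e^(3x) + C₂e^(-5x)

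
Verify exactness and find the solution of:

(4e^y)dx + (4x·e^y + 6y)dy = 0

Verify exactness: ∂M/∂y = ∂N/∂x ✓
Find F(x,y) such that ∂F/∂x = M, ∂F/∂y = N
Solution: 4x·e^y + 3y² = C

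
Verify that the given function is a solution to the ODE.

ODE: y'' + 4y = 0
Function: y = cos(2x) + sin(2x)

Verification:
y'' = -4cos(2x) - 4sin(2x)
y'' + 4y = 0 ✓

Yes, it is a solution.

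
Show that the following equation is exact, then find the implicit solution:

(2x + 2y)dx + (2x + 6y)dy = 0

Verify exactness: ∂M/∂y = ∂N/∂x ✓
Find F(x,y) such that ∂F/∂x = M, ∂F/∂y = N
Solution: x² + 2xy + 3y² = C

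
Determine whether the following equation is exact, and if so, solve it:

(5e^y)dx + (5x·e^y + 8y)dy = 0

Verify exactness: ∂M/∂y = ∂N/∂x ✓
Find F(x,y) such that ∂F/∂x = M, ∂F/∂y = N
Solution: 5x·e^y + 4y² = C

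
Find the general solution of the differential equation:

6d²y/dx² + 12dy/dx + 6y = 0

Characteristic equation: 6r² + 12r + 6 = 0
Divide by 6: r² + 2r + 1 = 0
Factored: (r + 1)² = 0
Repeated root: r = -1
General solution: y = (C₁ + C₂x)e^(-x)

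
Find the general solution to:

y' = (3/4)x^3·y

Separating variables and integrating:
ln|y| = 3x^4/16 + C

General solution: y = Ce^(3x^4/16)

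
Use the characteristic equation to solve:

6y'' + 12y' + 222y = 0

Characteristic equation: 6r² + 12r + 222 = 0
Divide by 6: r² + 2r + 37 = 0
Roots: r = -1 ± 6i (complex conjugates)
General solution: y = e^(-x)(C₁cos(6x) + C₂sin(6x))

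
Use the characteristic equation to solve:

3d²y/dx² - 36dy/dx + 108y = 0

Characteristic equation: 3r² - 36r + 108 = 0
Divide by 3: r² - 12r + 36 = 0
Factored: (r - 6)² = 0
Repeated root: r = 6
General solution: y = (C₁ + C₂x)e^(6x)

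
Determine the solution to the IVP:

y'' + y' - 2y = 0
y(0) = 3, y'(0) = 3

General solution: y = C₁e^x + C₂e^(-2x)
Applying ICs: C₁ = 3, C₂ = 0
Particular solution: y = 3e^x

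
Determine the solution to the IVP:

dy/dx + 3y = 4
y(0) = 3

General solution: y = 4/3 + Ce^(-3x)
Applying y(0) = 3: C = 3 - 4/3 = 5/3
Particular solution: y = 4/3 + (5/3)e^(-3x)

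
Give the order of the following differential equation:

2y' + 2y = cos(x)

The order is 1 (highest derivative is of order 1).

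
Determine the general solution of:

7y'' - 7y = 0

Characteristic equation: 7r² - 7 = 0
Divide by 7: r² - 1 = 0
Roots: r = 1, -1 (distinct real)
General solution: y = C₁e^x + C₂e^(-x)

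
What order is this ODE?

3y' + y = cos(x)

The order is 1 (highest derivative is of order 1).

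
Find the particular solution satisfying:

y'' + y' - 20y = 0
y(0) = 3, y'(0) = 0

General solution: y = C₁e^(4x) + C₂e^(-5x)
Applying ICs: C₁ = 5/3, C₂ = 4/3
Particular solution: y = (5/3)e^(4x) + (4/3)e^(-5x)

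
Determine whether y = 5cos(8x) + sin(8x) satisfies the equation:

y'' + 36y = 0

Verification:
y'' = -320cos(8x) - 64sin(8x)
y'' + 36y ≠ 0 (frequency mismatch: got 64 instead of 36)

No, it is not a solution.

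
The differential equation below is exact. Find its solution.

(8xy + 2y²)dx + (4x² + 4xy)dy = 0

Verify exactness: ∂M/∂y = ∂N/∂x ✓
Find F(x,y) such that ∂F/∂x = M, ∂F/∂y = N
Solution: 4x²y + 2xy² = C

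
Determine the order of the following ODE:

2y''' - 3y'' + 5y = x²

The order is 3 (highest derivative is of order 3).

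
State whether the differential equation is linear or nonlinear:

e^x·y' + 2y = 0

Linear (y and its derivatives appear to the first power only, no products of y terms)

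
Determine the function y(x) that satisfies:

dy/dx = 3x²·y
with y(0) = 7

General solution: y = Ce^(x³)
Applying IC y(0) = 7:
Particular solution: y = 7e^(x³)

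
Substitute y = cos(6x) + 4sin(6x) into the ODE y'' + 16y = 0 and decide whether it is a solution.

Verification:
y'' = -36cos(6x) - 144sin(6x)
y'' + 16y ≠ 0 (frequency mismatch: got 36 instead of 16)

No, it is not a solution.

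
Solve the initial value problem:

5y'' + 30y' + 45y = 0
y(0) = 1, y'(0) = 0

General solution: y = (C₁ + C₂x)e^(-3x)
Repeated root r = -3
Applying ICs: C₁ = 1, C₂ = 3
Particular solution: y = (1 + 3x)e^(-3x)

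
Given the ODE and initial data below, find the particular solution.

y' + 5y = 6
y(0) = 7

General solution: y = 6/5 + Ce^(-5x)
Applying y(0) = 7: C = 7 - 6/5 = 29/5
Particular solution: y = 6/5 + (29/5)e^(-5x)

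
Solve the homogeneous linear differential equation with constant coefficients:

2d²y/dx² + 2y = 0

Characteristic equation: 2r² + 2 = 0
Divide by 2: r² + 1 = 0
Roots: r = ±i (complex conjugates)
General solution: y = C₁cos(x) + C₂sin(x)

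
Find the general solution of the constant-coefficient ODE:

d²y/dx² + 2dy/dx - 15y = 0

Characteristic equation: r² + 2r - 15 = 0
Roots: r = 3, -5 (distinct real)
General solution: y = C₁e^(3x) + C₂e^(-5x)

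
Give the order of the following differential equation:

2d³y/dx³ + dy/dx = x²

The order is 3 (highest derivative is of order 3).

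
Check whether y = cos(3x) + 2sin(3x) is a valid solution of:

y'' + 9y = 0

Verification:
y'' = -9cos(3x) - 18sin(3x)
y'' + 9y = 0 ✓

Yes, it is a solution.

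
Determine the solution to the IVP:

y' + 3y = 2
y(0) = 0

General solution: y = 2/3 + Ce^(-3x)
Applying y(0) = 0: C = 0 - 2/3 = -2/3
Particular solution: y = 2/3 - (2/3)e^(-3x)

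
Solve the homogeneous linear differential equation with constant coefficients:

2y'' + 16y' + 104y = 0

Characteristic equation: 2r² + 16r + 104 = 0
Divide by 2: r² + 8r + 52 = 0
Roots: r = -4 ± 6i (complex conjugates)
General solution: y = e^(-4x)(C₁cos(6x) + C₂sin(6x))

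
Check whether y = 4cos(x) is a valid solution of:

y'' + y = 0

Verification:
y'' = -4cos(x)
y'' + y = 0 ✓

Yes, it is a solution.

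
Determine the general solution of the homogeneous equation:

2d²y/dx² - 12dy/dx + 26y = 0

Characteristic equation: 2r² - 12r + 26 = 0
Divide by 2: r² - 6r + 13 = 0
Roots: r = 3 ± 2i (complex conjugates)
General solution: y = e^(3x)(C₁cos(2x) + C₂sin(2x))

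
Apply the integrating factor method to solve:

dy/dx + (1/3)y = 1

Using integrating factor method:

General solution: y = 3 + Ce^(-x/3)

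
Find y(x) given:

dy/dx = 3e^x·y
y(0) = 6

General solution: y = Ce^(3e^x)
Applying IC y(0) = 6:
Particular solution: y = 6e^(3(e^x - 1))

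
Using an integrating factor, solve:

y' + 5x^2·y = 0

Using integrating factor method:

General solution: y = Ce^(-5x^3/3)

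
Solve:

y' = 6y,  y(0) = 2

General solution: y = Ce^(6x)
Applying IC y(0) = 2:
Particular solution: y = 2e^(6x)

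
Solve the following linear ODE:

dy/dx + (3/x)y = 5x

Using integrating factor method:

General solution: y = x^2 + Cx^(-3)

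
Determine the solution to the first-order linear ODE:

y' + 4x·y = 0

Using integrating factor method:

General solution: y = Ce^(-2x^2)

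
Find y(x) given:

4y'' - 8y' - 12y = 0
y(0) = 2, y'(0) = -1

General solution: y = C₁e^(3x) + C₂e^(-x)
Applying ICs: C₁ = 1/4, C₂ = 7/4
Particular solution: y = (1/4)e^(3x) + (7/4)e^(-x)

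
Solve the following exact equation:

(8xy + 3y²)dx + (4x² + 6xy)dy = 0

Verify exactness: ∂M/∂y = ∂N/∂x ✓
Find F(x,y) such that ∂F/∂x = M, ∂F/∂y = N
Solution: 4x²y + 3xy² = C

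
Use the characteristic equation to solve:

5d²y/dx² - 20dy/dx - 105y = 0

Characteristic equation: 5r² - 20r - 105 = 0
Divide by 5: r² - 4r - 21 = 0
Roots: r = 7, -3 (distinct real)
General solution: y = C₁e^(7x) + C₂e^(-3x)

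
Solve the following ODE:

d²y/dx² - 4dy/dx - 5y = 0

Characteristic equation: r² - 4r - 5 = 0
Roots: r = 5, -1 (distinct real)
General solution: y = C₁e^(5x) + C₂e^(-x)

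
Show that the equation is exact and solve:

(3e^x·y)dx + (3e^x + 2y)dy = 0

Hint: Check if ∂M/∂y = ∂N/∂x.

Verify exactness: ∂M/∂y = ∂N/∂x ✓
Find F(x,y) such that ∂F/∂x = M, ∂F/∂y = N
Solution: 3e^x·y + y² = C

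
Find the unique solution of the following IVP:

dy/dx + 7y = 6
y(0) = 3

General solution: y = 6/7 + Ce^(-7x)
Applying y(0) = 3: C = 3 - 6/7 = 15/7
Particular solution: y = 6/7 + (15/7)e^(-7x)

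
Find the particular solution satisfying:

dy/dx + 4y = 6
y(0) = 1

General solution: y = 3/2 + Ce^(-4x)
Applying y(0) = 1: C = 1 - 3/2 = -1/2
Particular solution: y = 3/2 - (1/2)e^(-4x)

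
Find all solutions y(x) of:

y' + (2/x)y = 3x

Using integrating factor method:

General solution: y = (3/4)x^2 + Cx^(-2)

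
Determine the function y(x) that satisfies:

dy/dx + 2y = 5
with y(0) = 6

General solution: y = 5/2 + Ce^(-2x)
Applying y(0) = 6: C = 6 - 5/2 = 7/2
Particular solution: y = 5/2 + (7/2)e^(-2x)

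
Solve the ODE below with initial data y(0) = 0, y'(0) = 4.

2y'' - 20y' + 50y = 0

General solution: y = (C₁ + C₂x)e^(5x)
Repeated root r = 5
Applying ICs: C₁ = 0, C₂ = 4
Particular solution: y = 4xe^(5x)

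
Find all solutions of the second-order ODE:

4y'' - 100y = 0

Characteristic equation: 4r² - 100 = 0
Divide by 4: r² - 25 = 0
Roots: r = 5, -5 (distinct real)
General solution: y = C₁e^(5x) + C₂e^(-5x)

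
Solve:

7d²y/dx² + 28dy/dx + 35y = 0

Characteristic equation: 7r² + 28r + 35 = 0
Divide by 7: r² + 4r + 5 = 0
Roots: r = -2 ± i (complex conjugates)
General solution: y = e^(-2x)(C₁cos(x) + C₂sin(x))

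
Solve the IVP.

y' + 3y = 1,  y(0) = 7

General solution: y = 1/3 + Ce^(-3x)
Applying y(0) = 7: C = 7 - 1/3 = 20/3
Particular solution: y = 1/3 + (20/3)e^(-3x)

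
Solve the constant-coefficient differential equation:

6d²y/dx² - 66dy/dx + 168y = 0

Characteristic equation: 6r² - 66r + 168 = 0
Divide by 6: r² - 11r + 28 = 0
Roots: r = 4, 7 (distinct real)
General solution: y = C₁e^(4x) + C₂e^(7x)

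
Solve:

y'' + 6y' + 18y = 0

Characteristic equation: r² + 6r + 18 = 0
Roots: r = -3 ± 3i (complex conjugates)
General solution: y = e^(-3x)(C₁cos(3x) + C₂sin(3x))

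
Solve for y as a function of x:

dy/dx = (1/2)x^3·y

Separating variables and integrating:
ln|y| = x^4/8 + C

General solution: y = Ce^(x^4/8)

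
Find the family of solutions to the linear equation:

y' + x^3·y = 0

Using integrating factor method:

General solution: y = Ce^(-x^4/4)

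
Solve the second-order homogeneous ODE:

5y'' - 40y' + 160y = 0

Characteristic equation: 5r² - 40r + 160 = 0
Divide by 5: r² - 8r + 32 = 0
Roots: r = 4 ± 4i (complex conjugates)
General solution: y = e^(4x)(C₁cos(4x) + C₂sin(4x))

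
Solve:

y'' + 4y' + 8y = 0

Characteristic equation: r² + 4r + 8 = 0
Roots: r = -2 ± 2i (complex conjugates)
General solution: y = e^(-2x)(C₁cos(2x) + C₂sin(2x))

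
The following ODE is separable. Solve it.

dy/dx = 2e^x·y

Separating variables and integrating:
ln|y| = 2e^x + C

General solution: y = Ce^(2e^x)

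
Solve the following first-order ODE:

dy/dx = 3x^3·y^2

Separating variables and integrating:
-1/y = 3x^4/4 + C

General solution: y^-1 = (-3/4)x^4 + C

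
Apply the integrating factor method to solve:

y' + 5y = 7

Using integrating factor method:

General solution: y = 7/5 + Ce^(-5x)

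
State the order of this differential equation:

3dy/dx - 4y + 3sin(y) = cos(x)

The order is 1 (highest derivative is of order 1).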